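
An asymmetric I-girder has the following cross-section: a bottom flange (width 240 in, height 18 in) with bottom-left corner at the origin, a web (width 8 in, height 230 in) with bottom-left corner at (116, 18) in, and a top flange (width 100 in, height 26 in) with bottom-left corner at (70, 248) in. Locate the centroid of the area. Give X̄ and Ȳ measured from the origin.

X̄ = 120.00 in, Ȳ = 109.84 in

bottom flange: A = 240 × 18 = 4320.00, centroid at (120.00, 9.00).
web: A = 8 × 230 = 1840.00, centroid at (120.00, 133.00).
top flange: A = 100 × 26 = 2600.00, centroid at (120.00, 261.00).
ΣA = 8760.00 in²
ΣAX̄ = (4320.00)(120.00) + (1840.00)(120.00) + (2600.00)(120.00) = 1051200.00 in³
ΣAȲ = (4320.00)(9.00) + (1840.00)(133.00) + (2600.00)(261.00) = 962200.00 in³
X̄ = 1051200.00 / 8760.00 = 120.00 in
Ȳ = 962200.00 / 8760.00 = 109.84 in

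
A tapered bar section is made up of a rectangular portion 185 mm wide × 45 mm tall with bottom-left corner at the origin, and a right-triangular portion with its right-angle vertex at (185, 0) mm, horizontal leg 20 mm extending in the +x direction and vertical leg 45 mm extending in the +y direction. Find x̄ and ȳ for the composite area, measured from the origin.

rectangular portion: A = 185 × 45 = 8325.00, centroid at (92.50, 22.50).
triangular portion: A = ½·20·45 = 450.00, centroid at (191.67, 15.00).
ΣA = 8775.00 mm²
ΣAx̄ = (8325.00)(92.50) + (450.00)(191.67) = 856312.50 mm³
ΣAȳ = (8325.00)(22.50) + (450.00)(15.00) = 194062.50 mm³
x̄ = 856312.50 / 8775.00 = 97.59 mm
ȳ = 194062.50 / 8775.00 = 22.12 mm

x̄ = 97.59 mm, ȳ = 22.12 mm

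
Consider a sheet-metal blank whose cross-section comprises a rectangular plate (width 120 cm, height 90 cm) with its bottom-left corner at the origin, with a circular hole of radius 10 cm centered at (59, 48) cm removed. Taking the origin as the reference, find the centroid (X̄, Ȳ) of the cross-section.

plate: A = 120 × 90 = 10800.00, centroid at (60.00, 45.00).
hole: A = −π·10² = -314.16, centroid at (59.00, 48.00).
ΣA = 10485.84 cm²
ΣAX̄ = (10800.00)(60.00) + (-314.16)(59.00) = 629464.60 cm³
ΣAȲ = (10800.00)(45.00) + (-314.16)(48.00) = 470920.36 cm³
X̄ = 629464.60 / 10485.84 = 60.03 cm
Ȳ = 470920.36 / 10485.84 = 44.91 cm

X̄ = 60.03 cm, Ȳ = 44.91 cm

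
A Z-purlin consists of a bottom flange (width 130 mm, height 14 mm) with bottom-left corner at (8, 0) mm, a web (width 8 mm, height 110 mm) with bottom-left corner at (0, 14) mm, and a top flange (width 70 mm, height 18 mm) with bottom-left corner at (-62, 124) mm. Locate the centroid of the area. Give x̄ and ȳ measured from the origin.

Part | A | x̄ᵢ | ȳᵢ | A·x̄ᵢ | A·ȳᵢ
bottom flange | 1820.00 | 73.00 | 7.00 | 132860.00 | 12740.00
web | 880.00 | 4.00 | 69.00 | 3520.00 | 60720.00
top flange | 1260.00 | -27.00 | 133.00 | -34020.00 | 167580.00
Σ | 3960.00 |  |  | 102360.00 | 241040.00
x̄ = 102360.00 / 3960.00 = 25.85 mm
ȳ = 241040.00 / 3960.00 = 60.87 mm

x̄ = 25.85 mm, ȳ = 60.87 mm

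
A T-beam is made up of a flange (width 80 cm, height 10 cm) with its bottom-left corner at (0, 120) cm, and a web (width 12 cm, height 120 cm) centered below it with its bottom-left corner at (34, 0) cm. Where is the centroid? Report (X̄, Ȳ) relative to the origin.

Part | A | x̄ᵢ | ȳᵢ | A·x̄ᵢ | A·ȳᵢ
web | 1440.00 | 40.00 | 60.00 | 57600.00 | 86400.00
flange | 800.00 | 40.00 | 125.00 | 32000.00 | 100000.00
Σ | 2240.00 |  |  | 89600.00 | 186400.00
X̄ = 89600.00 / 2240.00 = 40.00 cm
Ȳ = 186400.00 / 2240.00 = 83.21 cm

X̄ = 40.00 cm, Ȳ = 83.21 cm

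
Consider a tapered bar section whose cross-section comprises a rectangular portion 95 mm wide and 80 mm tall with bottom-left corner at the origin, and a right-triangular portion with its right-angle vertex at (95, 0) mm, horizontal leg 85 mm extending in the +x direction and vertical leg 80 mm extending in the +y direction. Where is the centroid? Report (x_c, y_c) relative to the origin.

x_c = 70.94 mm, y_c = 35.88 mm

rectangular portion: A = 95 × 80 = 7600.00, centroid at (47.50, 40.00).
triangular portion: A = ½·85·80 = 3400.00, centroid at (123.33, 26.67).
ΣA = 11000.00 mm²
ΣAx_c = (7600.00)(47.50) + (3400.00)(123.33) = 780333.33 mm³
ΣAy_c = (7600.00)(40.00) + (3400.00)(26.67) = 394666.67 mm³
x_c = 780333.33 / 11000.00 = 70.94 mm
y_c = 394666.67 / 11000.00 = 35.88 mm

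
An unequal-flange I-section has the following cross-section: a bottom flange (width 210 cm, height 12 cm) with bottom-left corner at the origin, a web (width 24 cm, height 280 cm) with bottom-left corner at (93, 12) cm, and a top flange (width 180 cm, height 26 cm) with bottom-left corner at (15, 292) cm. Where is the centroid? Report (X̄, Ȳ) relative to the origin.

Part | A | x̄ᵢ | ȳᵢ | A·x̄ᵢ | A·ȳᵢ
bottom flange | 2520.00 | 105.00 | 6.00 | 264600.00 | 15120.00
web | 6720.00 | 105.00 | 152.00 | 705600.00 | 1021440.00
top flange | 4680.00 | 105.00 | 305.00 | 491400.00 | 1427400.00
Σ | 13920.00 |  |  | 1461600.00 | 2463960.00
X̄ = 1461600.00 / 13920.00 = 105.00 cm
Ȳ = 2463960.00 / 13920.00 = 177.01 cm

X̄ = 105.00 cm, Ȳ = 177.01 cm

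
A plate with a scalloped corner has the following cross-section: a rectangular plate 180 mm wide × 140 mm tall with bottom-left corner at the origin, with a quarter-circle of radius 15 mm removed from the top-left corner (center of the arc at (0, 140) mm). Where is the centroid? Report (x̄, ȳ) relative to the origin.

x̄ = 90.59 mm, ȳ = 69.55 mm

plate: A = 180 × 140 = 25200.00, centroid at (90.00, 70.00).
removed quarter-circle: A = −¼π·15² = -176.71, centroid at (6.37, 133.63).
ΣA = 25023.29 mm²
ΣAx̄ = (25200.00)(90.00) + (-176.71)(6.37) = 2266875.00 mm³
ΣAȳ = (25200.00)(70.00) + (-176.71)(133.63) = 1740384.96 mm³
x̄ = 2266875.00 / 25023.29 = 90.59 mm
ȳ = 1740384.96 / 25023.29 = 69.55 mm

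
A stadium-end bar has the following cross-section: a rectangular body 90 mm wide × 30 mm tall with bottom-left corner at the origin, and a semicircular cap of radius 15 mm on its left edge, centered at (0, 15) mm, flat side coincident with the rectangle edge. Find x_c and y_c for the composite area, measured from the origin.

Part | A | x̄ᵢ | ȳᵢ | A·x̄ᵢ | A·ȳᵢ
rectangular body | 2700.00 | 45.00 | 15.00 | 121500.00 | 40500.00
semicircular end | 353.43 | -6.37 | 15.00 | -2250.00 | 5301.44
Σ | 3053.43 |  |  | 119250.00 | 45801.44
x_c = 119250.00 / 3053.43 = 39.05 mm
y_c = 45801.44 / 3053.43 = 15.00 mm

x_c = 39.05 mm, y_c = 15.00 mm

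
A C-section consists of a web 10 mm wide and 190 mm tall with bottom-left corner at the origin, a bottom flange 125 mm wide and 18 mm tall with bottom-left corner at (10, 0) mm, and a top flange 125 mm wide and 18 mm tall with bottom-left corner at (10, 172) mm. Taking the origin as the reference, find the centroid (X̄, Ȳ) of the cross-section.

Part | A | x̄ᵢ | ȳᵢ | A·x̄ᵢ | A·ȳᵢ
web | 1900.00 | 5.00 | 95.00 | 9500.00 | 180500.00
bottom flange | 2250.00 | 72.50 | 9.00 | 163125.00 | 20250.00
top flange | 2250.00 | 72.50 | 181.00 | 163125.00 | 407250.00
Σ | 6400.00 |  |  | 335750.00 | 608000.00
X̄ = 335750.00 / 6400.00 = 52.46 mm
Ȳ = 608000.00 / 6400.00 = 95.00 mm

X̄ = 52.46 mm, Ȳ = 95.00 mm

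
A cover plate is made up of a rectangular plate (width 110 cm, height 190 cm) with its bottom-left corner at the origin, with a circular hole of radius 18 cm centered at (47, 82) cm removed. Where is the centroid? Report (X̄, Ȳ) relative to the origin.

plate: A = 110 × 190 = 20900.00, centroid at (55.00, 95.00).
hole: A = −π·18² = -1017.88, centroid at (47.00, 82.00).
ΣA = 19882.12 cm², ΣAX̄ = 1101659.83 cm³, ΣAȲ = 1902034.17 cm³.
X̄ = 1101659.83/19882.12 = 55.41 cm; Ȳ = 1902034.17/19882.12 = 95.67 cm.

X̄ = 55.41 cm, Ȳ = 95.67 cm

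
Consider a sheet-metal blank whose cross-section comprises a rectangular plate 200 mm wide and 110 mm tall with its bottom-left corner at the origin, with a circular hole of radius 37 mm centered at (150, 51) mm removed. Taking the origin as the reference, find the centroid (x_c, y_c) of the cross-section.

plate: A = 200 × 110 = 22000.00, centroid at (100.00, 55.00).
hole: A = −π·37² = -4300.84, centroid at (150.00, 51.00).
ΣA = 17699.16 mm²
ΣAx_c = (22000.00)(100.00) + (-4300.84)(150.00) = 1554873.95 mm³
ΣAy_c = (22000.00)(55.00) + (-4300.84)(51.00) = 990657.14 mm³
x_c = 1554873.95 / 17699.16 = 87.85 mm
y_c = 990657.14 / 17699.16 = 55.97 mm

x_c = 87.85 mm, y_c = 55.97 mm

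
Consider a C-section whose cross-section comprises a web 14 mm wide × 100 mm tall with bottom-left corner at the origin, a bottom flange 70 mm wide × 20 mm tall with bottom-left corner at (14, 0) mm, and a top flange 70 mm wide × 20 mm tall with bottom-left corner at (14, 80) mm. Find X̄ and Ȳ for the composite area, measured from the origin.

Part | A | x̄ᵢ | ȳᵢ | A·x̄ᵢ | A·ȳᵢ
web | 1400.00 | 7.00 | 50.00 | 9800.00 | 70000.00
bottom flange | 1400.00 | 49.00 | 10.00 | 68600.00 | 14000.00
top flange | 1400.00 | 49.00 | 90.00 | 68600.00 | 126000.00
Σ | 4200.00 |  |  | 147000.00 | 210000.00
X̄ = 147000.00 / 4200.00 = 35.00 mm
Ȳ = 210000.00 / 4200.00 = 50.00 mm

X̄ = 35.00 mm, Ȳ = 50.00 mm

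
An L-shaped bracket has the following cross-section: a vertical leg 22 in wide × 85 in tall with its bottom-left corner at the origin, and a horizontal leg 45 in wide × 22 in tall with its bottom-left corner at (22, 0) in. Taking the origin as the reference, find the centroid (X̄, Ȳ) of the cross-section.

vertical leg: A = 22 × 85 = 1870.00, centroid at (11.00, 42.50).
horizontal leg: A = 45 × 22 = 990.00, centroid at (44.50, 11.00).
ΣA = 2860.00 in²
ΣAX̄ = (1870.00)(11.00) + (990.00)(44.50) = 64625.00 in³
ΣAȲ = (1870.00)(42.50) + (990.00)(11.00) = 90365.00 in³
X̄ = 64625.00 / 2860.00 = 22.60 in
Ȳ = 90365.00 / 2860.00 = 31.60 in

X̄ = 22.60 in, Ȳ = 31.60 in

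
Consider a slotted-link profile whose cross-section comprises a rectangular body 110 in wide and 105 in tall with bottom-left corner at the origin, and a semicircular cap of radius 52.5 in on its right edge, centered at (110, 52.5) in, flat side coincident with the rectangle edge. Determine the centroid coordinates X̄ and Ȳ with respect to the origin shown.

X̄ = 76.07 in, Ȳ = 52.50 in

rectangular body: A = 110 × 105 = 11550.00, centroid at (55.00, 52.50).
semicircular end: A = ½π·52.5² = 4329.51, centroid at (132.28, 52.50).
ΣA = 15879.51 in², ΣAX̄ = 1207964.56 in³, ΣAȲ = 833674.14 in³.
X̄ = 1207964.56/15879.51 = 76.07 in; Ȳ = 833674.14/15879.51 = 52.50 in.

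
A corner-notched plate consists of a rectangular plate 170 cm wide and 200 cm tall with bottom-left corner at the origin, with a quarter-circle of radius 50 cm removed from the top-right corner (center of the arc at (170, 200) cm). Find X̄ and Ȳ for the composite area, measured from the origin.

plate: A = 170 × 200 = 34000.00, centroid at (85.00, 100.00).
removed quarter-circle: A = −¼π·50² = -1963.50, centroid at (148.78, 178.78).
ΣA = 32036.50 cm², ΣAX̄ = 2597872.45 cm³, ΣAȲ = 3048967.58 cm³.
X̄ = 2597872.45/32036.50 = 81.09 cm; Ȳ = 3048967.58/32036.50 = 95.17 cm.

X̄ = 81.09 cm, Ȳ = 95.17 cm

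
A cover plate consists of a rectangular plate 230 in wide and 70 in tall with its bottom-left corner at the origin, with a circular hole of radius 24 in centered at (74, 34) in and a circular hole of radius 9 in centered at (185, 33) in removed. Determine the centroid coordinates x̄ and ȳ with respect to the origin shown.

x̄ = 119.02 in, ȳ = 35.17 in

Part | A | x̄ᵢ | ȳᵢ | A·x̄ᵢ | A·ȳᵢ
plate | 16100.00 | 115.00 | 35.00 | 1851500.00 | 563500.00
hole 1 | -1809.56 | 74.00 | 34.00 | -133907.25 | -61524.95
hole 2 | -254.47 | 185.00 | 33.00 | -47076.77 | -8397.48
Σ | 14035.97 |  |  | 1670515.99 | 493577.57
x̄ = 1670515.99 / 14035.97 = 119.02 in
ȳ = 493577.57 / 14035.97 = 35.17 in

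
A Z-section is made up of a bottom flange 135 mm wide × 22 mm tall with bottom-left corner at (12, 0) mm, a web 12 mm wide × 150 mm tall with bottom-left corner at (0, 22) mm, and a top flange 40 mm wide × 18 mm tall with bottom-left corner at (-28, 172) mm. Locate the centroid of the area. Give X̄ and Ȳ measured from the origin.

X̄ = 43.93 mm, Ȳ = 61.49 mm

bottom flange: A = 135 × 22 = 2970.00, centroid at (79.50, 11.00).
web: A = 12 × 150 = 1800.00, centroid at (6.00, 97.00).
top flange: A = 40 × 18 = 720.00, centroid at (-8.00, 181.00).
ΣA = 5490.00 mm²
ΣAX̄ = (2970.00)(79.50) + (1800.00)(6.00) + (720.00)(-8.00) = 241155.00 mm³
ΣAȲ = (2970.00)(11.00) + (1800.00)(97.00) + (720.00)(181.00) = 337590.00 mm³
X̄ = 241155.00 / 5490.00 = 43.93 mm
Ȳ = 337590.00 / 5490.00 = 61.49 mm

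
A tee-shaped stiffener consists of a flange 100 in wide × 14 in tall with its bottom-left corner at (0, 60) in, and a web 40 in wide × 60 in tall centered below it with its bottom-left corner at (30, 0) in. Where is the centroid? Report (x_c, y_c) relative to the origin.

web: A = 40 × 60 = 2400.00, centroid at (50.00, 30.00).
flange: A = 100 × 14 = 1400.00, centroid at (50.00, 67.00).
ΣA = 3800.00 in²
ΣAx_c = (2400.00)(50.00) + (1400.00)(50.00) = 190000.00 in³
ΣAy_c = (2400.00)(30.00) + (1400.00)(67.00) = 165800.00 in³
x_c = 190000.00 / 3800.00 = 50.00 in
y_c = 165800.00 / 3800.00 = 43.63 in

x_c = 50.00 in, y_c = 43.63 in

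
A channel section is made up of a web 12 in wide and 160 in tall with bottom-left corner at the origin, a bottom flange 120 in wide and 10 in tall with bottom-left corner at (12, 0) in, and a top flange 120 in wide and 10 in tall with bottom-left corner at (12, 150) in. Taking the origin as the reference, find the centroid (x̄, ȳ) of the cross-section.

x̄ = 42.67 in, ȳ = 80.00 in

web: A = 12 × 160 = 1920.00, centroid at (6.00, 80.00).
bottom flange: A = 120 × 10 = 1200.00, centroid at (72.00, 5.00).
top flange: A = 120 × 10 = 1200.00, centroid at (72.00, 155.00).
ΣA = 4320.00 in², ΣAx̄ = 184320.00 in³, ΣAȳ = 345600.00 in³.
x̄ = 184320.00/4320.00 = 42.67 in; ȳ = 345600.00/4320.00 = 80.00 in.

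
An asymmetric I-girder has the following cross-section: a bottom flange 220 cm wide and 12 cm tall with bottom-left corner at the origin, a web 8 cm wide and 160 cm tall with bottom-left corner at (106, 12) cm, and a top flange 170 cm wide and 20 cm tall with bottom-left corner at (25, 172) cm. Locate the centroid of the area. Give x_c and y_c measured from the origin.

bottom flange: A = 220 × 12 = 2640.00, centroid at (110.00, 6.00).
web: A = 8 × 160 = 1280.00, centroid at (110.00, 92.00).
top flange: A = 170 × 20 = 3400.00, centroid at (110.00, 182.00).
ΣA = 7320.00 cm², ΣAx_c = 805200.00 cm³, ΣAy_c = 752400.00 cm³.
x_c = 805200.00/7320.00 = 110.00 cm; y_c = 752400.00/7320.00 = 102.79 cm.

x_c = 110.00 cm, y_c = 102.79 cm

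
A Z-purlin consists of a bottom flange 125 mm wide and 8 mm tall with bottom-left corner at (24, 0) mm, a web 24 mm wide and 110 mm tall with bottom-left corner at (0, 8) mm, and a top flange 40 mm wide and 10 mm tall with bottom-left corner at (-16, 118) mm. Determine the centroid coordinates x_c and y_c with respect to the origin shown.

x_c = 29.65 mm, y_c = 54.34 mm

bottom flange: A = 125 × 8 = 1000.00, centroid at (86.50, 4.00).
web: A = 24 × 110 = 2640.00, centroid at (12.00, 63.00).
top flange: A = 40 × 10 = 400.00, centroid at (4.00, 123.00).
ΣA = 4040.00 mm²
ΣAx_c = (1000.00)(86.50) + (2640.00)(12.00) + (400.00)(4.00) = 119780.00 mm³
ΣAy_c = (1000.00)(4.00) + (2640.00)(63.00) + (400.00)(123.00) = 219520.00 mm³
x_c = 119780.00 / 4040.00 = 29.65 mm
y_c = 219520.00 / 4040.00 = 54.34 mm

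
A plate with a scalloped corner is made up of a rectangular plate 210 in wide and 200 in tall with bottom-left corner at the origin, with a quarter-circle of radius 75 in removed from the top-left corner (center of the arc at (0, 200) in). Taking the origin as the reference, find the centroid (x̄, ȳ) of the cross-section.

Part | A | x̄ᵢ | ȳᵢ | A·x̄ᵢ | A·ȳᵢ
plate | 42000.00 | 105.00 | 100.00 | 4410000.00 | 4200000.00
removed quarter-circle | -4417.86 | 31.83 | 168.17 | -140625.00 | -742947.93
Σ | 37582.14 |  |  | 4269375.00 | 3457052.07
x̄ = 4269375.00 / 37582.14 = 113.60 in
ȳ = 3457052.07 / 37582.14 = 91.99 in

x̄ = 113.60 in, ȳ = 91.99 in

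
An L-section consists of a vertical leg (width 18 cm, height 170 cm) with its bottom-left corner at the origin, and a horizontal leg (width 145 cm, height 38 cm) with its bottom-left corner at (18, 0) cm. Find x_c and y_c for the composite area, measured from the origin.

x_c = 61.40 cm, y_c = 42.57 cm

vertical leg: A = 18 × 170 = 3060.00, centroid at (9.00, 85.00).
horizontal leg: A = 145 × 38 = 5510.00, centroid at (90.50, 19.00).
ΣA = 8570.00 cm², ΣAx_c = 526195.00 cm³, ΣAy_c = 364790.00 cm³.
x_c = 526195.00/8570.00 = 61.40 cm; y_c = 364790.00/8570.00 = 42.57 cm.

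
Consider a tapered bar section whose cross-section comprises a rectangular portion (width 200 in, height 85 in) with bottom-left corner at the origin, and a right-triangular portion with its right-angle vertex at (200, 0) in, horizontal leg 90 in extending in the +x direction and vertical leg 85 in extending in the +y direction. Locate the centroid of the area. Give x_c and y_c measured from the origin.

rectangular portion: A = 200 × 85 = 17000.00, centroid at (100.00, 42.50).
triangular portion: A = ½·90·85 = 3825.00, centroid at (230.00, 28.33).
ΣA = 20825.00 in²
ΣAx_c = (17000.00)(100.00) + (3825.00)(230.00) = 2579750.00 in³
ΣAy_c = (17000.00)(42.50) + (3825.00)(28.33) = 830875.00 in³
x_c = 2579750.00 / 20825.00 = 123.88 in
y_c = 830875.00 / 20825.00 = 39.90 in

x_c = 123.88 in, y_c = 39.90 in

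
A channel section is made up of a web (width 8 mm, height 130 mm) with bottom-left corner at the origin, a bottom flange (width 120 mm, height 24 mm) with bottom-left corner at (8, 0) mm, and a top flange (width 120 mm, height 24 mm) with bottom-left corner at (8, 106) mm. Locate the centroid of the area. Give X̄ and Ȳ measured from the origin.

X̄ = 58.21 mm, Ȳ = 65.00 mm

Part | A | x̄ᵢ | ȳᵢ | A·x̄ᵢ | A·ȳᵢ
web | 1040.00 | 4.00 | 65.00 | 4160.00 | 67600.00
bottom flange | 2880.00 | 68.00 | 12.00 | 195840.00 | 34560.00
top flange | 2880.00 | 68.00 | 118.00 | 195840.00 | 339840.00
Σ | 6800.00 |  |  | 395840.00 | 442000.00
X̄ = 395840.00 / 6800.00 = 58.21 mm
Ȳ = 442000.00 / 6800.00 = 65.00 mm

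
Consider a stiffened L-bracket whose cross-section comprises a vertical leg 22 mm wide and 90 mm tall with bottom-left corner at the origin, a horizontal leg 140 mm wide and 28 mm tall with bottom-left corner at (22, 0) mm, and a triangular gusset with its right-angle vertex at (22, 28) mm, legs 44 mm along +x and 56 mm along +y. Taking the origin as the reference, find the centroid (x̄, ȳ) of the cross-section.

x̄ = 59.95 mm, ȳ = 28.25 mm

Part | A | x̄ᵢ | ȳᵢ | A·x̄ᵢ | A·ȳᵢ
vertical leg | 1980.00 | 11.00 | 45.00 | 21780.00 | 89100.00
horizontal leg | 3920.00 | 92.00 | 14.00 | 360640.00 | 54880.00
gusset | 1232.00 | 36.67 | 46.67 | 45173.33 | 57493.33
Σ | 7132.00 |  |  | 427593.33 | 201473.33
x̄ = 427593.33 / 7132.00 = 59.95 mm
ȳ = 201473.33 / 7132.00 = 28.25 mm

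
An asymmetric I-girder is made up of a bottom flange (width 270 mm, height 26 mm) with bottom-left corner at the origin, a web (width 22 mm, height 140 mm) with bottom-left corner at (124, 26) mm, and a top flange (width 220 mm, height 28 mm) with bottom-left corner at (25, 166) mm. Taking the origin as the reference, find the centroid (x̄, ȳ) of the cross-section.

x̄ = 135.00 mm, ȳ = 91.99 mm

bottom flange: A = 270 × 26 = 7020.00, centroid at (135.00, 13.00).
web: A = 22 × 140 = 3080.00, centroid at (135.00, 96.00).
top flange: A = 220 × 28 = 6160.00, centroid at (135.00, 180.00).
ΣA = 16260.00 mm², ΣAx̄ = 2195100.00 mm³, ΣAȳ = 1495740.00 mm³.
x̄ = 2195100.00/16260.00 = 135.00 mm; ȳ = 1495740.00/16260.00 = 91.99 mm.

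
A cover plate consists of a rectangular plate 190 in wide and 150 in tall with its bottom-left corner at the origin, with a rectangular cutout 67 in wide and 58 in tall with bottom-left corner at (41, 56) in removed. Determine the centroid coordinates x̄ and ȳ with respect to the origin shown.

plate: A = 190 × 150 = 28500.00, centroid at (95.00, 75.00).
hole: A = −(67 × 58) = -3886.00, centroid at (74.50, 85.00).
ΣA = 24614.00 in²
ΣAx̄ = (28500.00)(95.00) + (-3886.00)(74.50) = 2417993.00 in³
ΣAȳ = (28500.00)(75.00) + (-3886.00)(85.00) = 1807190.00 in³
x̄ = 2417993.00 / 24614.00 = 98.24 in
ȳ = 1807190.00 / 24614.00 = 73.42 in

x̄ = 98.24 in, ȳ = 73.42 in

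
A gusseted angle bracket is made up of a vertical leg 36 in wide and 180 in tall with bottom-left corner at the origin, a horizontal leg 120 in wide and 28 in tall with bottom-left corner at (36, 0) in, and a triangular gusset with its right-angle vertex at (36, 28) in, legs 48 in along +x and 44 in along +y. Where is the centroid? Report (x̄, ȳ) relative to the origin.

vertical leg: A = 36 × 180 = 6480.00, centroid at (18.00, 90.00).
horizontal leg: A = 120 × 28 = 3360.00, centroid at (96.00, 14.00).
gusset: A = ½·48·44 = 1056.00, centroid at (52.00, 42.67).
ΣA = 10896.00 in², ΣAx̄ = 494112.00 in³, ΣAȳ = 675296.00 in³.
x̄ = 494112.00/10896.00 = 45.35 in; ȳ = 675296.00/10896.00 = 61.98 in.

x̄ = 45.35 in, ȳ = 61.98 in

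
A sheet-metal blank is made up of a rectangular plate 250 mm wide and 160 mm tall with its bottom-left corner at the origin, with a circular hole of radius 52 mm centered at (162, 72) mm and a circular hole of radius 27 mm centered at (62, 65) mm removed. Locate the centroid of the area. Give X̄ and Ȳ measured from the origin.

X̄ = 119.18 mm, Ȳ = 83.50 mm

Part | A | x̄ᵢ | ȳᵢ | A·x̄ᵢ | A·ȳᵢ
plate | 40000.00 | 125.00 | 80.00 | 5000000.00 | 3200000.00
hole 1 | -8494.87 | 162.00 | 72.00 | -1376168.38 | -611630.39
hole 2 | -2290.22 | 62.00 | 65.00 | -141993.70 | -148864.37
Σ | 29214.91 |  |  | 3481837.92 | 2439505.24
X̄ = 3481837.92 / 29214.91 = 119.18 mm
Ȳ = 2439505.24 / 29214.91 = 83.50 mm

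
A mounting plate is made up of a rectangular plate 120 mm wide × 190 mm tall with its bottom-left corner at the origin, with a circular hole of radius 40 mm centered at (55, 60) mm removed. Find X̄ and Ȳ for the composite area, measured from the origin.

plate: A = 120 × 190 = 22800.00, centroid at (60.00, 95.00).
hole: A = −π·40² = -5026.55, centroid at (55.00, 60.00).
ΣA = 17773.45 mm², ΣAX̄ = 1091539.85 mm³, ΣAȲ = 1864407.11 mm³.
X̄ = 1091539.85/17773.45 = 61.41 mm; Ȳ = 1864407.11/17773.45 = 104.90 mm.

X̄ = 61.41 mm, Ȳ = 104.90 mm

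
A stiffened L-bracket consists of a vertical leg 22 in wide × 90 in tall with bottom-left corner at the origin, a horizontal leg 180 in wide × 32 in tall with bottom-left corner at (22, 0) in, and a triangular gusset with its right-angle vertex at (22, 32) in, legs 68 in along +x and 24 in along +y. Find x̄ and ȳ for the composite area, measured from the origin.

vertical leg: A = 22 × 90 = 1980.00, centroid at (11.00, 45.00).
horizontal leg: A = 180 × 32 = 5760.00, centroid at (112.00, 16.00).
gusset: A = ½·68·24 = 816.00, centroid at (44.67, 40.00).
ΣA = 8556.00 in², ΣAx̄ = 703348.00 in³, ΣAȳ = 213900.00 in³.
x̄ = 703348.00/8556.00 = 82.21 in; ȳ = 213900.00/8556.00 = 25.00 in.

x̄ = 82.21 in, ȳ = 25.00 in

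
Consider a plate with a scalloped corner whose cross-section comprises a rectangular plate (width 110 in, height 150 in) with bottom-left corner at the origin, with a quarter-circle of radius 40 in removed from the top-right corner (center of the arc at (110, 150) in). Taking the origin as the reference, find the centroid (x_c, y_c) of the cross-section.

x_c = 51.87 in, y_c = 70.22 in

Part | A | x̄ᵢ | ȳᵢ | A·x̄ᵢ | A·ȳᵢ
plate | 16500.00 | 55.00 | 75.00 | 907500.00 | 1237500.00
removed quarter-circle | -1256.64 | 93.02 | 133.02 | -116896.74 | -167162.23
Σ | 15243.36 |  |  | 790603.26 | 1070337.77
x_c = 790603.26 / 15243.36 = 51.87 in
y_c = 1070337.77 / 15243.36 = 70.22 in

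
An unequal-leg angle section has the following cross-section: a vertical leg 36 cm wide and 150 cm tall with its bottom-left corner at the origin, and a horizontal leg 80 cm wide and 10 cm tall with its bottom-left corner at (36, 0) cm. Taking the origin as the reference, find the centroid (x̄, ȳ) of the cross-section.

vertical leg: A = 36 × 150 = 5400.00, centroid at (18.00, 75.00).
horizontal leg: A = 80 × 10 = 800.00, centroid at (76.00, 5.00).
ΣA = 6200.00 cm²
ΣAx̄ = (5400.00)(18.00) + (800.00)(76.00) = 158000.00 cm³
ΣAȳ = (5400.00)(75.00) + (800.00)(5.00) = 409000.00 cm³
x̄ = 158000.00 / 6200.00 = 25.48 cm
ȳ = 409000.00 / 6200.00 = 65.97 cm

x̄ = 25.48 cm, ȳ = 65.97 cm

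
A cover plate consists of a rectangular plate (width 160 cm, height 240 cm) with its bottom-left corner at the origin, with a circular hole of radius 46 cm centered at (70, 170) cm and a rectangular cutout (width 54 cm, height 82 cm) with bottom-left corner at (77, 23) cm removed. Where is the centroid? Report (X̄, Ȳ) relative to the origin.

Part | A | x̄ᵢ | ȳᵢ | A·x̄ᵢ | A·ȳᵢ
plate | 38400.00 | 80.00 | 120.00 | 3072000.00 | 4608000.00
hole 1 | -6647.61 | 70.00 | 170.00 | -465332.70 | -1130093.71
hole 2 | -4428.00 | 104.00 | 64.00 | -460512.00 | -283392.00
Σ | 27324.39 |  |  | 2146155.30 | 3194514.29
X̄ = 2146155.30 / 27324.39 = 78.54 cm
Ȳ = 3194514.29 / 27324.39 = 116.91 cm

X̄ = 78.54 cm, Ȳ = 116.91 cm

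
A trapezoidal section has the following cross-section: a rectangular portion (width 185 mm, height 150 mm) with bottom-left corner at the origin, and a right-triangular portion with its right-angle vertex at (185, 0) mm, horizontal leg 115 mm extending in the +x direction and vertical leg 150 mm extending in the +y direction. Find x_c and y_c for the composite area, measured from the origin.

Part | A | x̄ᵢ | ȳᵢ | A·x̄ᵢ | A·ȳᵢ
rectangular portion | 27750.00 | 92.50 | 75.00 | 2566875.00 | 2081250.00
triangular portion | 8625.00 | 223.33 | 50.00 | 1926250.00 | 431250.00
Σ | 36375.00 |  |  | 4493125.00 | 2512500.00
x_c = 4493125.00 / 36375.00 = 123.52 mm
y_c = 2512500.00 / 36375.00 = 69.07 mm

x_c = 123.52 mm, y_c = 69.07 mm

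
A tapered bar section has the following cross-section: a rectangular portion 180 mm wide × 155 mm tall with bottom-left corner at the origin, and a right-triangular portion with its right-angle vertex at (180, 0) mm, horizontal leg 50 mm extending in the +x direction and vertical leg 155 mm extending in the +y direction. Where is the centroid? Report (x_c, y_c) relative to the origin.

x_c = 103.01 mm, y_c = 74.35 mm

Part | A | x̄ᵢ | ȳᵢ | A·x̄ᵢ | A·ȳᵢ
rectangular portion | 27900.00 | 90.00 | 77.50 | 2511000.00 | 2162250.00
triangular portion | 3875.00 | 196.67 | 51.67 | 762083.33 | 200208.33
Σ | 31775.00 |  |  | 3273083.33 | 2362458.33
x_c = 3273083.33 / 31775.00 = 103.01 mm
y_c = 2362458.33 / 31775.00 = 74.35 mm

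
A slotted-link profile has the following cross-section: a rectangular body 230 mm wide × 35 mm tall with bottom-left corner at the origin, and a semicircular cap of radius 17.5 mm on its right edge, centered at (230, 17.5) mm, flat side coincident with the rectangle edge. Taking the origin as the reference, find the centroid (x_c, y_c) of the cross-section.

Part | A | x̄ᵢ | ȳᵢ | A·x̄ᵢ | A·ȳᵢ
rectangular body | 8050.00 | 115.00 | 17.50 | 925750.00 | 140875.00
semicircular end | 481.06 | 237.43 | 17.50 | 114215.88 | 8418.49
Σ | 8531.06 |  |  | 1039965.88 | 149293.49
x_c = 1039965.88 / 8531.06 = 121.90 mm
y_c = 149293.49 / 8531.06 = 17.50 mm

x_c = 121.90 mm, y_c = 17.50 mm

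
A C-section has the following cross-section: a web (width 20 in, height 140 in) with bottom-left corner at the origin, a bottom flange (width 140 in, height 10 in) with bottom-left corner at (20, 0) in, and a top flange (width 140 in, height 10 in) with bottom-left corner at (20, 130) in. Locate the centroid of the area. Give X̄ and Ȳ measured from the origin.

Part | A | x̄ᵢ | ȳᵢ | A·x̄ᵢ | A·ȳᵢ
web | 2800.00 | 10.00 | 70.00 | 28000.00 | 196000.00
bottom flange | 1400.00 | 90.00 | 5.00 | 126000.00 | 7000.00
top flange | 1400.00 | 90.00 | 135.00 | 126000.00 | 189000.00
Σ | 5600.00 |  |  | 280000.00 | 392000.00
X̄ = 280000.00 / 5600.00 = 50.00 in
Ȳ = 392000.00 / 5600.00 = 70.00 in

X̄ = 50.00 in, Ȳ = 70.00 in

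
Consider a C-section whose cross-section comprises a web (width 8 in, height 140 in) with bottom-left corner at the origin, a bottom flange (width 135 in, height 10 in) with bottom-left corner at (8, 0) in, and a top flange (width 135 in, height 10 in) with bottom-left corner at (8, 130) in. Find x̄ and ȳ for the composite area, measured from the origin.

Part | A | x̄ᵢ | ȳᵢ | A·x̄ᵢ | A·ȳᵢ
web | 1120.00 | 4.00 | 70.00 | 4480.00 | 78400.00
bottom flange | 1350.00 | 75.50 | 5.00 | 101925.00 | 6750.00
top flange | 1350.00 | 75.50 | 135.00 | 101925.00 | 182250.00
Σ | 3820.00 |  |  | 208330.00 | 267400.00
x̄ = 208330.00 / 3820.00 = 54.54 in
ȳ = 267400.00 / 3820.00 = 70.00 in

x̄ = 54.54 in, ȳ = 70.00 in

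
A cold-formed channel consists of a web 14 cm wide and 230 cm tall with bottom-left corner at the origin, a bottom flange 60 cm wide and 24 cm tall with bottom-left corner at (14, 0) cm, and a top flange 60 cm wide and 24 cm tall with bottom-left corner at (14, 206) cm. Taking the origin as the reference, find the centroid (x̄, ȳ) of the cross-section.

x̄ = 24.47 cm, ȳ = 115.00 cm

web: A = 14 × 230 = 3220.00, centroid at (7.00, 115.00).
bottom flange: A = 60 × 24 = 1440.00, centroid at (44.00, 12.00).
top flange: A = 60 × 24 = 1440.00, centroid at (44.00, 218.00).
ΣA = 6100.00 cm², ΣAx̄ = 149260.00 cm³, ΣAȳ = 701500.00 cm³.
x̄ = 149260.00/6100.00 = 24.47 cm; ȳ = 701500.00/6100.00 = 115.00 cm.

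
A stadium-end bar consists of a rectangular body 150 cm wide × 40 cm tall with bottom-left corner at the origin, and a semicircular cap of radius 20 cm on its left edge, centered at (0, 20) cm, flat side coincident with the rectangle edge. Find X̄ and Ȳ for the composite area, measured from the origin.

rectangular body: A = 150 × 40 = 6000.00, centroid at (75.00, 20.00).
semicircular end: A = ½π·20² = 628.32, centroid at (-8.49, 20.00).
ΣA = 6628.32 cm²
ΣAX̄ = (6000.00)(75.00) + (628.32)(-8.49) = 444666.67 cm³
ΣAȲ = (6000.00)(20.00) + (628.32)(20.00) = 132566.37 cm³
X̄ = 444666.67 / 6628.32 = 67.09 cm
Ȳ = 132566.37 / 6628.32 = 20.00 cm

X̄ = 67.09 cm, Ȳ = 20.00 cm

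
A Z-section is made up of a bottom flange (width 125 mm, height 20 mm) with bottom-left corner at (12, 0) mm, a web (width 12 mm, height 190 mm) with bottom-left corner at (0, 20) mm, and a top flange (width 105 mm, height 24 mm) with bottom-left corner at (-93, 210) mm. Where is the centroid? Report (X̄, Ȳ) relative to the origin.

bottom flange: A = 125 × 20 = 2500.00, centroid at (74.50, 10.00).
web: A = 12 × 190 = 2280.00, centroid at (6.00, 115.00).
top flange: A = 105 × 24 = 2520.00, centroid at (-40.50, 222.00).
ΣA = 7300.00 mm²
ΣAX̄ = (2500.00)(74.50) + (2280.00)(6.00) + (2520.00)(-40.50) = 97870.00 mm³
ΣAȲ = (2500.00)(10.00) + (2280.00)(115.00) + (2520.00)(222.00) = 846640.00 mm³
X̄ = 97870.00 / 7300.00 = 13.41 mm
Ȳ = 846640.00 / 7300.00 = 115.98 mm

X̄ = 13.41 mm, Ȳ = 115.98 mm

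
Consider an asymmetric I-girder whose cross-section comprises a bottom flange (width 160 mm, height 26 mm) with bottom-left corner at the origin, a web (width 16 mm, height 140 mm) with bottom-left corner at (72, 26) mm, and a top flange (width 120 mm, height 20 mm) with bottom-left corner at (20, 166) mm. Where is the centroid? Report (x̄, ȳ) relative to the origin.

Part | A | x̄ᵢ | ȳᵢ | A·x̄ᵢ | A·ȳᵢ
bottom flange | 4160.00 | 80.00 | 13.00 | 332800.00 | 54080.00
web | 2240.00 | 80.00 | 96.00 | 179200.00 | 215040.00
top flange | 2400.00 | 80.00 | 176.00 | 192000.00 | 422400.00
Σ | 8800.00 |  |  | 704000.00 | 691520.00
x̄ = 704000.00 / 8800.00 = 80.00 mm
ȳ = 691520.00 / 8800.00 = 78.58 mm

x̄ = 80.00 mm, ȳ = 78.58 mm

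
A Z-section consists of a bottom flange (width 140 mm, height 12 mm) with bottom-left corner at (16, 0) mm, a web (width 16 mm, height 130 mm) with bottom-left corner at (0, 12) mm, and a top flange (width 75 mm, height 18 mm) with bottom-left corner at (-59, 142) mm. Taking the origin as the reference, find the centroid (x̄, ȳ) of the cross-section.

bottom flange: A = 140 × 12 = 1680.00, centroid at (86.00, 6.00).
web: A = 16 × 130 = 2080.00, centroid at (8.00, 77.00).
top flange: A = 75 × 18 = 1350.00, centroid at (-21.50, 151.00).
ΣA = 5110.00 mm²
ΣAx̄ = (1680.00)(86.00) + (2080.00)(8.00) + (1350.00)(-21.50) = 132095.00 mm³
ΣAȳ = (1680.00)(6.00) + (2080.00)(77.00) + (1350.00)(151.00) = 374090.00 mm³
x̄ = 132095.00 / 5110.00 = 25.85 mm
ȳ = 374090.00 / 5110.00 = 73.21 mm

x̄ = 25.85 mm, ȳ = 73.21 mm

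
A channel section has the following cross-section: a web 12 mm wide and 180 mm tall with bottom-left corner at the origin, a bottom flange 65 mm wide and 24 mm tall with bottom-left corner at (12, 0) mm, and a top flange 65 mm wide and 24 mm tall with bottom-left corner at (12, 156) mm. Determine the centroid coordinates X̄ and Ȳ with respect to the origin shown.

web: A = 12 × 180 = 2160.00, centroid at (6.00, 90.00).
bottom flange: A = 65 × 24 = 1560.00, centroid at (44.50, 12.00).
top flange: A = 65 × 24 = 1560.00, centroid at (44.50, 168.00).
ΣA = 5280.00 mm²
ΣAX̄ = (2160.00)(6.00) + (1560.00)(44.50) + (1560.00)(44.50) = 151800.00 mm³
ΣAȲ = (2160.00)(90.00) + (1560.00)(12.00) + (1560.00)(168.00) = 475200.00 mm³
X̄ = 151800.00 / 5280.00 = 28.75 mm
Ȳ = 475200.00 / 5280.00 = 90.00 mm

X̄ = 28.75 mm, Ȳ = 90.00 mm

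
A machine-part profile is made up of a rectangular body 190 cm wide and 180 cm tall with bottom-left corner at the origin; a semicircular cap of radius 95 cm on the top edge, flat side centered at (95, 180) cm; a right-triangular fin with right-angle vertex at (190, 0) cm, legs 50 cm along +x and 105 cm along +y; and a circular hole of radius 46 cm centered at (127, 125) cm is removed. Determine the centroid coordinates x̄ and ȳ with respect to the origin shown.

rectangular body: A = 190 × 180 = 34200.00, centroid at (95.00, 90.00).
semicircular top: A = ½π·95² = 14176.44, centroid at (95.00, 220.32).
triangular fin: A = ½·50·105 = 2625.00, centroid at (206.67, 35.00).
hole: A = −π·46² = -6647.61, centroid at (127.00, 125.00).
ΣA = 44353.83 cm²
ΣAx̄ = (34200.00)(95.00) + (14176.44)(95.00) + (2625.00)(206.67) + (-6647.61)(127.00) = 4294015.02 cm³
ΣAȳ = (34200.00)(90.00) + (14176.44)(220.32) + (2625.00)(35.00) + (-6647.61)(125.00) = 5462265.71 cm³
x̄ = 4294015.02 / 44353.83 = 96.81 cm
ȳ = 5462265.71 / 44353.83 = 123.15 cm

x̄ = 96.81 cm, ȳ = 123.15 cm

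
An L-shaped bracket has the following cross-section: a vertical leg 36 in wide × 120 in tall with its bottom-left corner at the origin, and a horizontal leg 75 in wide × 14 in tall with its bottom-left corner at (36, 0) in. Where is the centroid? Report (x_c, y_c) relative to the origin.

x_c = 28.85 in, y_c = 49.64 in

Part | A | x̄ᵢ | ȳᵢ | A·x̄ᵢ | A·ȳᵢ
vertical leg | 4320.00 | 18.00 | 60.00 | 77760.00 | 259200.00
horizontal leg | 1050.00 | 73.50 | 7.00 | 77175.00 | 7350.00
Σ | 5370.00 |  |  | 154935.00 | 266550.00
x_c = 154935.00 / 5370.00 = 28.85 in
y_c = 266550.00 / 5370.00 = 49.64 in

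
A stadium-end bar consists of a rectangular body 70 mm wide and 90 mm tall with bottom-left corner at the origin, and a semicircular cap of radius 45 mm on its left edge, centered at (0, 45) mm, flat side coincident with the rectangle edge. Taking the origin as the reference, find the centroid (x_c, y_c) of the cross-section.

x_c = 16.85 mm, y_c = 45.00 mm

rectangular body: A = 70 × 90 = 6300.00, centroid at (35.00, 45.00).
semicircular end: A = ½π·45² = 3180.86, centroid at (-19.10, 45.00).
ΣA = 9480.86 mm²
ΣAx_c = (6300.00)(35.00) + (3180.86)(-19.10) = 159750.00 mm³
ΣAy_c = (6300.00)(45.00) + (3180.86)(45.00) = 426638.82 mm³
x_c = 159750.00 / 9480.86 = 16.85 mm
y_c = 426638.82 / 9480.86 = 45.00 mm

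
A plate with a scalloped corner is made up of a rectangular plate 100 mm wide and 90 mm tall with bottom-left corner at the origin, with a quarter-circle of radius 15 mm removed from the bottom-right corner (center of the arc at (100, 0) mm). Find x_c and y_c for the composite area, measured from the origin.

Part | A | x̄ᵢ | ȳᵢ | A·x̄ᵢ | A·ȳᵢ
plate | 9000.00 | 50.00 | 45.00 | 450000.00 | 405000.00
removed quarter-circle | -176.71 | 93.63 | 6.37 | -16546.46 | -1125.00
Σ | 8823.29 |  |  | 433453.54 | 403875.00
x_c = 433453.54 / 8823.29 = 49.13 mm
y_c = 403875.00 / 8823.29 = 45.77 mm

x_c = 49.13 mm, y_c = 45.77 mm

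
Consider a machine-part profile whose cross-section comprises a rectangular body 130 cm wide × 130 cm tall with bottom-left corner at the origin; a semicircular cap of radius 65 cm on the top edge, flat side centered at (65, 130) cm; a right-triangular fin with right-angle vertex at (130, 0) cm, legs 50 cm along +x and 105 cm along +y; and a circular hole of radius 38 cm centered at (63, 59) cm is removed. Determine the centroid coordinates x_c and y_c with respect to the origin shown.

Part | A | x̄ᵢ | ȳᵢ | A·x̄ᵢ | A·ȳᵢ
rectangular body | 16900.00 | 65.00 | 65.00 | 1098500.00 | 1098500.00
semicircular top | 6636.61 | 65.00 | 157.59 | 431379.94 | 1045843.22
triangular fin | 2625.00 | 146.67 | 35.00 | 385000.00 | 91875.00
hole | -4536.46 | 63.00 | 59.00 | -285796.97 | -267651.13
Σ | 21625.15 |  |  | 1629082.97 | 1968567.09
x_c = 1629082.97 / 21625.15 = 75.33 cm
y_c = 1968567.09 / 21625.15 = 91.03 cm

x_c = 75.33 cm, y_c = 91.03 cm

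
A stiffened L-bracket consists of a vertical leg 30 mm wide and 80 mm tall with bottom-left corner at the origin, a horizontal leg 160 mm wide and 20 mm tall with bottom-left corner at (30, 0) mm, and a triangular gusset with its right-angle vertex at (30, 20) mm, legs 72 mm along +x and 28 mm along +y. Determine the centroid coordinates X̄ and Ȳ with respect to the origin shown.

Part | A | x̄ᵢ | ȳᵢ | A·x̄ᵢ | A·ȳᵢ
vertical leg | 2400.00 | 15.00 | 40.00 | 36000.00 | 96000.00
horizontal leg | 3200.00 | 110.00 | 10.00 | 352000.00 | 32000.00
gusset | 1008.00 | 54.00 | 29.33 | 54432.00 | 29568.00
Σ | 6608.00 |  |  | 442432.00 | 157568.00
X̄ = 442432.00 / 6608.00 = 66.95 mm
Ȳ = 157568.00 / 6608.00 = 23.85 mm

X̄ = 66.95 mm, Ȳ = 23.85 mm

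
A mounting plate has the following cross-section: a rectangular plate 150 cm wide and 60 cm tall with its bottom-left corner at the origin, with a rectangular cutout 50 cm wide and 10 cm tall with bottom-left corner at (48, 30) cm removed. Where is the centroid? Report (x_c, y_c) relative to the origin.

Part | A | x̄ᵢ | ȳᵢ | A·x̄ᵢ | A·ȳᵢ
plate | 9000.00 | 75.00 | 30.00 | 675000.00 | 270000.00
hole | -500.00 | 73.00 | 35.00 | -36500.00 | -17500.00
Σ | 8500.00 |  |  | 638500.00 | 252500.00
x_c = 638500.00 / 8500.00 = 75.12 cm
y_c = 252500.00 / 8500.00 = 29.71 cm

x_c = 75.12 cm, y_c = 29.71 cm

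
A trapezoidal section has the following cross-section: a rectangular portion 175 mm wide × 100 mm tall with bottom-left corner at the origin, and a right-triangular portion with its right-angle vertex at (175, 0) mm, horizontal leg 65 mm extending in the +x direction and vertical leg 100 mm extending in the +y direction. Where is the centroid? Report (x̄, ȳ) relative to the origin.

rectangular portion: A = 175 × 100 = 17500.00, centroid at (87.50, 50.00).
triangular portion: A = ½·65·100 = 3250.00, centroid at (196.67, 33.33).
ΣA = 20750.00 mm², ΣAx̄ = 2170416.67 mm³, ΣAȳ = 983333.33 mm³.
x̄ = 2170416.67/20750.00 = 104.60 mm; ȳ = 983333.33/20750.00 = 47.39 mm.

x̄ = 104.60 mm, ȳ = 47.39 mm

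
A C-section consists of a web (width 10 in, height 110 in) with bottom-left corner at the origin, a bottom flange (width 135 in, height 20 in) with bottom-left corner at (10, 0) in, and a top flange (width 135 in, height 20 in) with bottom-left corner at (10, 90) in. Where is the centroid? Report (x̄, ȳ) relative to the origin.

Part | A | x̄ᵢ | ȳᵢ | A·x̄ᵢ | A·ȳᵢ
web | 1100.00 | 5.00 | 55.00 | 5500.00 | 60500.00
bottom flange | 2700.00 | 77.50 | 10.00 | 209250.00 | 27000.00
top flange | 2700.00 | 77.50 | 100.00 | 209250.00 | 270000.00
Σ | 6500.00 |  |  | 424000.00 | 357500.00
x̄ = 424000.00 / 6500.00 = 65.23 in
ȳ = 357500.00 / 6500.00 = 55.00 in

x̄ = 65.23 in, ȳ = 55.00 in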